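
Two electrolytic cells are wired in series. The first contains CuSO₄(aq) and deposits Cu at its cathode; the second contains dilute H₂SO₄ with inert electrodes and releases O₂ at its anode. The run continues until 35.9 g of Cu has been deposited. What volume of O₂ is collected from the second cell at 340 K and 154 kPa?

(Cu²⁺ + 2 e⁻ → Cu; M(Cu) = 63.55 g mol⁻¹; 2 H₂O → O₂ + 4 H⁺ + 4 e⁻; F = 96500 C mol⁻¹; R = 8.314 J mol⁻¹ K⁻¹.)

5.18 L

n(Cu) = 35.9 / 63.55 = 0.5649 mol, so n(e⁻) = 2 × 0.5649 = 1.130 mol.
The cells are in series, so the same 1.130 mol of electrons passes through the second cell.
2 H₂O → O₂ + 4 H⁺ + 4 e⁻ — 4 mol e⁻ per mol O₂, so n(O₂) = 1.130/4 = 0.2825 mol.
V = nRT/P = (0.2825 × 8.314 × 340) / (154 × 10³) = 0.00518 m³ = 5.18 L.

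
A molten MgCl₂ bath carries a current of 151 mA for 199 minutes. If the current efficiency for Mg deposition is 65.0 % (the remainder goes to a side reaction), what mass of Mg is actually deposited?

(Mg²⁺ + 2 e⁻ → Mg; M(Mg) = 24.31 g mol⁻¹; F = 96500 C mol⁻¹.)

0.148 g

Q = I·t = 0.1510 × 11940 = 1803 C.
n(e⁻) = 1803/96500 = 0.01868 mol; theoretically n(Mg) = 0.01868/2 = 0.009342 mol, m_theo = 0.2271 g.
At 65.0 % efficiency, m_actual = 0.650 × 0.2271 = 0.148 g.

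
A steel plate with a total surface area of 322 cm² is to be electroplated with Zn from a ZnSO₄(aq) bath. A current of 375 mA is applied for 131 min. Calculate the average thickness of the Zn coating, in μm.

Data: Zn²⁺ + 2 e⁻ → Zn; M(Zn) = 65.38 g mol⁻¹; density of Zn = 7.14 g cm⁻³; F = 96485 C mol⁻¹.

Q = I·t = 0.3750 × 7860.0 = 2948 C; n(e⁻) = 0.03055 mol.
n(Zn) = n(e⁻)/2 = 0.01527 mol, so m = 0.01527 × 65.38 = 0.9986 g.
Volume = m/ρ = 0.9986 / 7.14 = 0.1399 cm³.
Thickness = V/A = 0.1399 / 322 = 4.34 × 10⁻⁴ cm = 4.34 μm.

4.34 μm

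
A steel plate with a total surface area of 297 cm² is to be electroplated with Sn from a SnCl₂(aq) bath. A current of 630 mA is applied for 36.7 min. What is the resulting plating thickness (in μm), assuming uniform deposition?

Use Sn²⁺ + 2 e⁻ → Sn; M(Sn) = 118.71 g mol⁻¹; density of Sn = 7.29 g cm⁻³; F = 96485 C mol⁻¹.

3.94 μm

Q = I·t = 0.6300 × 2202.0 = 1387 C; n(e⁻) = 0.01438 mol.
n(Sn) = n(e⁻)/2 = 0.007189 mol, so m = 0.007189 × 118.71 = 0.8534 g.
Volume = m/ρ = 0.8534 / 7.29 = 0.1171 cm³.
Thickness = V/A = 0.1171 / 297 = 3.94 × 10⁻⁴ cm = 3.94 μm.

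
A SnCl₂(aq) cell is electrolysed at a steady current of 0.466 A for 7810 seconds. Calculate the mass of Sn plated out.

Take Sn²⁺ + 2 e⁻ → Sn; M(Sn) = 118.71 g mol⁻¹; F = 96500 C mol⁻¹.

Q = I·t = 0.4660 A × 7810.0 s = 3639 C.
n(e⁻) = Q/F = 3639 / 96500 = 0.03771 mol.
Sn²⁺ + 2 e⁻ → Sn, so n(Sn) = n(e⁻)/2 = 0.01886 mol.
m = n·M = 0.01886 × 118.71 = 2.24 g.

2.24 g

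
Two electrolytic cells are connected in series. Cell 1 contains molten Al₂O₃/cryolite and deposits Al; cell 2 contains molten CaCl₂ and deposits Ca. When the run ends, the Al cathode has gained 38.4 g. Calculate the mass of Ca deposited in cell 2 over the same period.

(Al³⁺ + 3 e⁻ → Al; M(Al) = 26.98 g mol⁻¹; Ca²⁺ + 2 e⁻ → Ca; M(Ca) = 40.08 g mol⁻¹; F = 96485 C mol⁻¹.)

85.6 g

n(Al) = 38.4 / 26.98 = 1.423 mol.
Since Al³⁺ + 3 e⁻ → Al, n(e⁻) passed = 3 × 1.423 = 4.270 mol.
Cells in series carry the same charge, so the same 4.270 mol of electrons passes through cell 2.
Ca²⁺ + 2 e⁻ → Ca, so n(Ca) = 4.270 / 2 = 2.135 mol.
m(Ca) = 2.135 × 40.08 = 85.6 g.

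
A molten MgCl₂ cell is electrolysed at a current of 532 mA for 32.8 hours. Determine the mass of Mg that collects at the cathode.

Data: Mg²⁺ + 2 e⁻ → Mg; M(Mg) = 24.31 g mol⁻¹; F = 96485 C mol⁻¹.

Q = I·t = 0.5320 A × 118080 s = 62820 C.
n(e⁻) = Q/F = 62820 / 96485 = 0.6511 mol.
Mg²⁺ + 2 e⁻ → Mg, so n(Mg) = n(e⁻)/2 = 0.3255 mol.
m = n·M = 0.3255 × 24.31 = 7.91 g.

7.91 g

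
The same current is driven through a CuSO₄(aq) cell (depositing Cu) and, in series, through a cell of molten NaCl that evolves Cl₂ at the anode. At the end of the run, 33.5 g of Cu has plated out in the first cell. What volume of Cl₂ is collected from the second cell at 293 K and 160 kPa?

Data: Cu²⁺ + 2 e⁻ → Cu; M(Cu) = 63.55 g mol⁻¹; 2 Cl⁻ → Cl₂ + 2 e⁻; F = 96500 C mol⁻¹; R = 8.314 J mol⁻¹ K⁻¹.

n(Cu) = 33.5 / 63.55 = 0.5271 mol, so n(e⁻) = 2 × 0.5271 = 1.054 mol.
The cells are in series, so the same 1.054 mol of electrons passes through the second cell.
2 Cl⁻ → Cl₂ + 2 e⁻ — 2 mol e⁻ per mol Cl₂, so n(Cl₂) = 1.054/2 = 0.5271 mol.
V = nRT/P = (0.5271 × 8.314 × 293) / (160 × 10³) = 0.00803 m³ = 8.03 L.

8.03 L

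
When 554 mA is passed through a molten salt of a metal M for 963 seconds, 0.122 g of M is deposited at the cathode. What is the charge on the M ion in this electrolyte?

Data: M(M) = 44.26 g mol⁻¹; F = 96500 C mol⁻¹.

Q = I·t = 0.5540 A × 963.00 s = 533.5 C, so n(e⁻) = 533.5/96500 = 0.005529 mol.
n(M) deposited = 0.122 / 44.26 = 0.002756 mol.
Electrons per atom = n(e⁻)/n(M) = 0.005529 / 0.002756 = 2.01 ≈ 2, so the ion is M²⁺.

+2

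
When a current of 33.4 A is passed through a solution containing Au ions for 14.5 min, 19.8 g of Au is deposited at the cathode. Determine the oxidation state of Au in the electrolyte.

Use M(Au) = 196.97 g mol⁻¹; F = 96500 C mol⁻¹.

+3

Q = I·t = 33.40 A × 870.00 s = 29060 C, so n(e⁻) = 29060/96500 = 0.3011 mol.
n(Au) deposited = 19.8 / 196.97 = 0.1005 mol.
Electrons per atom = n(e⁻)/n(Au) = 0.3011 / 0.1005 = 3.00 ≈ 3, so the ion is Au³⁺.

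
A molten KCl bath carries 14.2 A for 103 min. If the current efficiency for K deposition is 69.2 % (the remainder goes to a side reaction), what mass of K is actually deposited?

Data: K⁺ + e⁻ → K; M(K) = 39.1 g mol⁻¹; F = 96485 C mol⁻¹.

Q = I·t = 14.20 × 6180.0 = 87760 C.
n(e⁻) = 87760/96485 = 0.9095 mol; theoretically n(K) = 0.9095/1 = 0.9095 mol, m_theo = 35.56 g.
At 69.2 % efficiency, m_actual = 0.692 × 35.56 = 24.6 g.

24.6 g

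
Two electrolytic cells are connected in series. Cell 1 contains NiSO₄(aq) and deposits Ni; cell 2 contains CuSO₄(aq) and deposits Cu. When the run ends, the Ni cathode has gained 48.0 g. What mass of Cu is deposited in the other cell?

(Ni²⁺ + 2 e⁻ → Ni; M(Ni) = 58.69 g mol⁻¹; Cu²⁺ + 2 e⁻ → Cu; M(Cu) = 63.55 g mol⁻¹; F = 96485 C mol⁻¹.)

52.0 g

n(Ni) = 48.0 / 58.69 = 0.8179 mol.
Since Ni²⁺ + 2 e⁻ → Ni, n(e⁻) passed = 2 × 0.8179 = 1.636 mol.
Cells in series carry the same charge, so the same 1.636 mol of electrons passes through cell 2.
Cu²⁺ + 2 e⁻ → Cu, so n(Cu) = 1.636 / 2 = 0.8179 mol.
m(Cu) = 0.8179 × 63.55 = 52.0 g.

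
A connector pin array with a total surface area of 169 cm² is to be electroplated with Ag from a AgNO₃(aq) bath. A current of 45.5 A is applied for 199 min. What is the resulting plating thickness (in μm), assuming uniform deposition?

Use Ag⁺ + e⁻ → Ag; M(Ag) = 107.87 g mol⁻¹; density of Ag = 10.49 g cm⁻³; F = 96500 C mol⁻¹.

3430 μm

Q = I·t = 45.50 × 11940 = 543300 C; n(e⁻) = 5.630 mol.
n(Ag) = n(e⁻)/1 = 5.630 mol, so m = 5.630 × 107.87 = 607.3 g.
Volume = m/ρ = 607.3 / 10.49 = 57.89 cm³.
Thickness = V/A = 57.89 / 169 = 0.343 cm = 3430 μm.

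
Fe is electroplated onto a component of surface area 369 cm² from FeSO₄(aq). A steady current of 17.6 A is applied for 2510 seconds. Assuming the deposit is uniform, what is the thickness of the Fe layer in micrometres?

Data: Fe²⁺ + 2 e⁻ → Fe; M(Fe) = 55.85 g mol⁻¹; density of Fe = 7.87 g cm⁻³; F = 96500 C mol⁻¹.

Q = I·t = 17.60 × 2510.0 = 44180 C; n(e⁻) = 0.4578 mol.
n(Fe) = n(e⁻)/2 = 0.2289 mol, so m = 0.2289 × 55.85 = 12.78 g.
Volume = m/ρ = 12.78 / 7.87 = 1.624 cm³.
Thickness = V/A = 1.624 / 369 = 0.00440 cm = 44.0 μm.

44.0 μm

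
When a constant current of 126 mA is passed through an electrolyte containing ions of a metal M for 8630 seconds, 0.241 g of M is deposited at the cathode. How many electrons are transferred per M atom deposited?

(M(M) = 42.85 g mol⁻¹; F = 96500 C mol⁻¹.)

Q = I·t = 0.1260 A × 8630.0 s = 1087 C, so n(e⁻) = 1087/96500 = 0.01127 mol.
n(M) deposited = 0.241 / 42.85 = 0.005624 mol.
Electrons per atom = n(e⁻)/n(M) = 0.01127 / 0.005624 = 2.00 ≈ 2, so the ion is M²⁺.

2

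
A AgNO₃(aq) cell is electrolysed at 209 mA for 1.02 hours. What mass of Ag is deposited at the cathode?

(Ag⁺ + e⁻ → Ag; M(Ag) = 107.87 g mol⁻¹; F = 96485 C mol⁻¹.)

Q = I·t = 0.2090 A × 3672.0 s = 767.4 C.
n(e⁻) = Q/F = 767.4 / 96485 = 0.007954 mol.
Ag⁺ + e⁻ → Ag, so n(Ag) = n(e⁻)/1 = 0.007954 mol.
m = n·M = 0.007954 × 107.87 = 0.858 g.

0.858 g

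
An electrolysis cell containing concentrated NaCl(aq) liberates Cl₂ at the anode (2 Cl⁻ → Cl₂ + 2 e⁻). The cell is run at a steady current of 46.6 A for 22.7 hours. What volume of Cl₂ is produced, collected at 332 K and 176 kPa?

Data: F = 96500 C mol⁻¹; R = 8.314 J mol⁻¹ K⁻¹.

309 L

Q = I·t = 46.60 A × 81720 s = 3808000 C.
n(e⁻) = Q/F = 3808000 / 96500 = 39.46 mol.
2 electrons are transferred per Cl₂ molecule, so n(Cl₂) = 39.46 / 2 = 19.73 mol.
V = nRT/P = (19.73 × 8.314 × 332) / (176 × 10³ Pa) = 0.309 m³ = 309 L.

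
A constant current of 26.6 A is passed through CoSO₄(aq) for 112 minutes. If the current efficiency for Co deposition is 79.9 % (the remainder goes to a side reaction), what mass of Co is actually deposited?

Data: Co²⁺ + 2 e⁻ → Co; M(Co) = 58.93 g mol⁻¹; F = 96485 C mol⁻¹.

43.6 g

Q = I·t = 26.60 × 6720.0 = 178800 C.
n(e⁻) = 178800/96485 = 1.853 mol; theoretically n(Co) = 1.853/2 = 0.9263 mol, m_theo = 54.59 g.
At 79.9 % efficiency, m_actual = 0.799 × 54.59 = 43.6 g.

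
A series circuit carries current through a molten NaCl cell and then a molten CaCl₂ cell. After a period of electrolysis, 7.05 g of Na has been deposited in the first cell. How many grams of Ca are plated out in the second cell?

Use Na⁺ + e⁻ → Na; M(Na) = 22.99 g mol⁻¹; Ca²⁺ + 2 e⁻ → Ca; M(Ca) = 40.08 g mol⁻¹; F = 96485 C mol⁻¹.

n(Na) = 7.05 / 22.99 = 0.3067 mol.
Since Na⁺ + e⁻ → Na, n(e⁻) passed = 1 × 0.3067 = 0.3067 mol.
Cells in series carry the same charge, so the same 0.3067 mol of electrons passes through cell 2.
Ca²⁺ + 2 e⁻ → Ca, so n(Ca) = 0.3067 / 2 = 0.1533 mol.
m(Ca) = 0.1533 × 40.08 = 6.15 g.

6.15 g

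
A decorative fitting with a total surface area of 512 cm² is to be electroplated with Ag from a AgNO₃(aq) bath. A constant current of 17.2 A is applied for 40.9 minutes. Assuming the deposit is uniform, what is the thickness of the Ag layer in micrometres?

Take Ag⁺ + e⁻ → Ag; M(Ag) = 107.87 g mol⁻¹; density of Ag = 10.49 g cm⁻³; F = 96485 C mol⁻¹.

87.9 μm

Q = I·t = 17.20 × 2454.0 = 42210 C; n(e⁻) = 0.4375 mol.
n(Ag) = n(e⁻)/1 = 0.4375 mol, so m = 0.4375 × 107.87 = 47.19 g.
Volume = m/ρ = 47.19 / 10.49 = 4.499 cm³.
Thickness = V/A = 4.499 / 512 = 0.00879 cm = 87.9 μm.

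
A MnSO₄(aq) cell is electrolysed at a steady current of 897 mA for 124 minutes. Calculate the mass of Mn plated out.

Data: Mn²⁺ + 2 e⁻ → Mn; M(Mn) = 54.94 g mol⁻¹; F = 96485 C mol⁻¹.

Q = I·t = 0.8970 A × 7440.0 s = 6674 C.
n(e⁻) = Q/F = 6674 / 96485 = 0.06917 mol.
Mn²⁺ + 2 e⁻ → Mn, so n(Mn) = n(e⁻)/2 = 0.03458 mol.
m = n·M = 0.03458 × 54.94 = 1.90 g.

1.90 g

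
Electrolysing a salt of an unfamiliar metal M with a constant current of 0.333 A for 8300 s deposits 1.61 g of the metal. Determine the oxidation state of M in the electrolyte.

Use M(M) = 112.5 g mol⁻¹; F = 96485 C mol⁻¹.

Q = I·t = 0.3330 A × 8300.0 s = 2764 C, so n(e⁻) = 2764/96485 = 0.02865 mol.
n(M) deposited = 1.61 / 112.5 = 0.01431 mol.
Electrons per atom = n(e⁻)/n(M) = 0.02865 / 0.01431 = 2.00 ≈ 2, so the ion is M²⁺.

+2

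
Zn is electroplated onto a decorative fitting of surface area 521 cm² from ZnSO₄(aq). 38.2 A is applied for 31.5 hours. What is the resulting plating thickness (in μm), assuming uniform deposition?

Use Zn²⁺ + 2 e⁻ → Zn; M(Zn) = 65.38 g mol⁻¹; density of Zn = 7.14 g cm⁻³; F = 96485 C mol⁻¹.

3950 μm

Q = I·t = 38.20 × 113400 = 4332000 C; n(e⁻) = 44.90 mol.
n(Zn) = n(e⁻)/2 = 22.45 mol, so m = 22.45 × 65.38 = 1468 g.
Volume = m/ρ = 1468 / 7.14 = 205.6 cm³.
Thickness = V/A = 205.6 / 521 = 0.395 cm = 3950 μm.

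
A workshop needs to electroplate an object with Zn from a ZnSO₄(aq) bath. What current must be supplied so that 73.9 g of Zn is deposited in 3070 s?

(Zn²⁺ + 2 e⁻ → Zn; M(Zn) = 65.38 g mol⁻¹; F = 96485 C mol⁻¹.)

n(Zn) = 73.9 / 65.38 = 1.130 mol.
n(e⁻) = 2 × 1.130 = 2.261 mol.
Q = n(e⁻)·F = 2.261 × 96485 = 218100 C.
I = Q/t = 218100 / 3070.0 s = 71.0 A.

71.0 A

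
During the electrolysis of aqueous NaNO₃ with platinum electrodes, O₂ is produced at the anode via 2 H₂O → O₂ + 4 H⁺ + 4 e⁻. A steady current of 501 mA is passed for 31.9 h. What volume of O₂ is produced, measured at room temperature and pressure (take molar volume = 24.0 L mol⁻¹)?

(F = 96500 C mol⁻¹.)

3.58 L

Q = I·t = 0.5010 A × 114840 s = 57530 C.
n(e⁻) = Q/F = 57530 / 96500 = 0.5962 mol.
4 electrons are transferred per O₂ molecule, so n(O₂) = 0.5962 / 4 = 0.1491 mol.
V = n × V_m = 0.1491 × 24.0 = 3.58 L.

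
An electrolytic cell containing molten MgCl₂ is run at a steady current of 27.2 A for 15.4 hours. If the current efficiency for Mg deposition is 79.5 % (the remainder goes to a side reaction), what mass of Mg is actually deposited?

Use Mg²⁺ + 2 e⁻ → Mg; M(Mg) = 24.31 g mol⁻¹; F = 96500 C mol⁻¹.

151 g

Q = I·t = 27.20 × 55440 = 1508000 C.
n(e⁻) = 1508000/96500 = 15.63 mol; theoretically n(Mg) = 15.63/2 = 7.813 mol, m_theo = 189.9 g.
At 79.5 % efficiency, m_actual = 0.795 × 189.9 = 151 g.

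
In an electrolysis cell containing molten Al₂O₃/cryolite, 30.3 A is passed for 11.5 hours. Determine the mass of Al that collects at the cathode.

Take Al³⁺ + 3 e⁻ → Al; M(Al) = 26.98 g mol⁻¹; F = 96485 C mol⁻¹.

Q = I·t = 30.30 A × 41400 s = 1254000 C.
n(e⁻) = Q/F = 1254000 / 96485 = 13.00 mol.
Al³⁺ + 3 e⁻ → Al, so n(Al) = n(e⁻)/3 = 4.334 mol.
m = n·M = 4.334 × 26.98 = 117 g.

117 g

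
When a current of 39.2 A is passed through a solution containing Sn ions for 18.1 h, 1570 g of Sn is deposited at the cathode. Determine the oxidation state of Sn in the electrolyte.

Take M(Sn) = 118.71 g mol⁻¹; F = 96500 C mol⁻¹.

+2

Q = I·t = 39.20 A × 65160 s = 2554000 C, so n(e⁻) = 2554000/96500 = 26.47 mol.
n(Sn) deposited = 1570 / 118.71 = 13.23 mol.
Electrons per atom = n(e⁻)/n(Sn) = 26.47 / 13.23 = 2.00 ≈ 2, so the ion is Sn²⁺.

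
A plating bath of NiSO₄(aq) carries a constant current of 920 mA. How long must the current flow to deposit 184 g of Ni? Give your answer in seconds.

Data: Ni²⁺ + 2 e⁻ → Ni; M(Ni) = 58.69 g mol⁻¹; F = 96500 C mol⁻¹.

6.58 × 10⁵ s

n(Ni) = m/M = 184 / 58.69 = 3.135 mol.
Each Ni atom requires 2 electrons, so n(e⁻) = 2 × 3.135 = 6.270 mol.
Q = n(e⁻)·F = 6.270 × 96500 = 605100 C.
t = Q/I = 605100 / 0.9200 A = 657700 s.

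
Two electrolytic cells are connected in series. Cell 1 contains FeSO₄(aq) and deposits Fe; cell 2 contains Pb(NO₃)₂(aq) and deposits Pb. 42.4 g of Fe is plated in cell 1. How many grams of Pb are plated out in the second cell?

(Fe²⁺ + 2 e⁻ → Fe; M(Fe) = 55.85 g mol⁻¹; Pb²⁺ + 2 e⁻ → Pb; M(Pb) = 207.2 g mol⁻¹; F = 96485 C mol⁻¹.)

157 g

n(Fe) = 42.4 / 55.85 = 0.7592 mol.
Since Fe²⁺ + 2 e⁻ → Fe, n(e⁻) passed = 2 × 0.7592 = 1.518 mol.
Cells in series carry the same charge, so the same 1.518 mol of electrons passes through cell 2.
Pb²⁺ + 2 e⁻ → Pb, so n(Pb) = 1.518 / 2 = 0.7592 mol.
m(Pb) = 0.7592 × 207.2 = 157 g.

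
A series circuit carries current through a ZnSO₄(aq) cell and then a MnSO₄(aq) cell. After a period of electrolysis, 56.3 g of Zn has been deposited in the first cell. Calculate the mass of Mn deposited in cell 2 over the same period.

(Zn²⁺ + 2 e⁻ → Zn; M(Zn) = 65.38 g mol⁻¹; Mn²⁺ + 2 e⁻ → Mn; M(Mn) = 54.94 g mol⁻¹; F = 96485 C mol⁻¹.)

n(Zn) = 56.3 / 65.38 = 0.8611 mol.
Since Zn²⁺ + 2 e⁻ → Zn, n(e⁻) passed = 2 × 0.8611 = 1.722 mol.
Cells in series carry the same charge, so the same 1.722 mol of electrons passes through cell 2.
Mn²⁺ + 2 e⁻ → Mn, so n(Mn) = 1.722 / 2 = 0.8611 mol.
m(Mn) = 0.8611 × 54.94 = 47.3 g.

47.3 g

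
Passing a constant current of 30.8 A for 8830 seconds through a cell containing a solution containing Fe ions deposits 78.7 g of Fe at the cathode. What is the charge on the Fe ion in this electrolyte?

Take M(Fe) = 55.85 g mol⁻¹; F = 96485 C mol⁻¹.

Q = I·t = 30.80 A × 8830.0 s = 272000 C, so n(e⁻) = 272000/96485 = 2.819 mol.
n(Fe) deposited = 78.7 / 55.85 = 1.409 mol.
Electrons per atom = n(e⁻)/n(Fe) = 2.819 / 1.409 = 2.00 ≈ 2, so the ion is Fe²⁺.

+2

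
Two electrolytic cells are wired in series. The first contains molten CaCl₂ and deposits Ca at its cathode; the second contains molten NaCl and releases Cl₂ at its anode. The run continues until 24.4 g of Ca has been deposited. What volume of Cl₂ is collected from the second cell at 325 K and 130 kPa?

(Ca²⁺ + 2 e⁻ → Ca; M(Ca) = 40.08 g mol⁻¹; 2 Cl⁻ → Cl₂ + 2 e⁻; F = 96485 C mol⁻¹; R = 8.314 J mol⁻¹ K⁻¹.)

n(Ca) = 24.4 / 40.08 = 0.6088 mol, so n(e⁻) = 2 × 0.6088 = 1.218 mol.
The cells are in series, so the same 1.218 mol of electrons passes through the second cell.
2 Cl⁻ → Cl₂ + 2 e⁻ — 2 mol e⁻ per mol Cl₂, so n(Cl₂) = 1.218/2 = 0.6088 mol.
V = nRT/P = (0.6088 × 8.314 × 325) / (130 × 10³) = 0.0127 m³ = 12.7 L.

12.7 L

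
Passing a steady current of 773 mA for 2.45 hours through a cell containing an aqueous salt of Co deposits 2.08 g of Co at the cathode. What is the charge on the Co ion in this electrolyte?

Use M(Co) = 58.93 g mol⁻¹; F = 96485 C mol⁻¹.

Q = I·t = 0.7730 A × 8820.0 s = 6818 C, so n(e⁻) = 6818/96485 = 0.07066 mol.
n(Co) deposited = 2.08 / 58.93 = 0.03530 mol.
Electrons per atom = n(e⁻)/n(Co) = 0.07066 / 0.03530 = 2.00 ≈ 2, so the ion is Co²⁺.

+2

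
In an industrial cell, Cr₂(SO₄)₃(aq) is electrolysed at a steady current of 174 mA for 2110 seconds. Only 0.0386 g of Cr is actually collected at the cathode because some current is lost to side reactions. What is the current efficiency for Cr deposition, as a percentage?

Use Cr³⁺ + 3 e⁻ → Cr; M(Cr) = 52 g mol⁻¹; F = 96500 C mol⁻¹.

Q = I·t = 0.1740 × 2110.0 = 367.1 C; n(e⁻) = 367.1/96500 = 0.003805 mol.
Theoretical n(Cr) = n(e⁻)/3 = 0.001268 mol, i.e. m_theo = 0.001268 × 52 = 0.06595 g.
Efficiency = m_actual / m_theo = 0.0386 / 0.06595 = 58.5 %.

58.5 %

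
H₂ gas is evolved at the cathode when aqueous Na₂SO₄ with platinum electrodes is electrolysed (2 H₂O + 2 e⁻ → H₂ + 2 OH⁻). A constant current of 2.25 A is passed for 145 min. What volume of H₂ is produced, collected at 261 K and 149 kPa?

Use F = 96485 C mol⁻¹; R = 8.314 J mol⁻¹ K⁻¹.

1.48 L

Q = I·t = 2.250 A × 8700.0 s = 19580 C.
n(e⁻) = Q/F = 19580 / 96485 = 0.2029 mol.
2 electrons are transferred per H₂ molecule, so n(H₂) = 0.2029 / 2 = 0.1014 mol.
V = nRT/P = (0.1014 × 8.314 × 261) / (149 × 10³ Pa) = 0.00148 m³ = 1.48 L.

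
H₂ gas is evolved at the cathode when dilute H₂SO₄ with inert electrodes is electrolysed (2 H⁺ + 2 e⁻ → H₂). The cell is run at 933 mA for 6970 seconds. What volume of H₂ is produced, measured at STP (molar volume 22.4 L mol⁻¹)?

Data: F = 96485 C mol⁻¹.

Q = I·t = 0.9330 A × 6970.0 s = 6503 C.
n(e⁻) = Q/F = 6503 / 96485 = 0.06740 mol.
2 electrons are transferred per H₂ molecule, so n(H₂) = 0.06740 / 2 = 0.03370 mol.
V = n × V_m = 0.03370 × 22.4 = 0.755 L.

0.755 L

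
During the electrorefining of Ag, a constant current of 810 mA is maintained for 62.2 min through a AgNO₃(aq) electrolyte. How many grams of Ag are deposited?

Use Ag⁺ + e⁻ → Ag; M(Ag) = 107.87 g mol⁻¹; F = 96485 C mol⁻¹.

3.38 g

Q = I·t = 0.8100 A × 3732.0 s = 3023 C.
n(e⁻) = Q/F = 3023 / 96485 = 0.03133 mol.
Ag⁺ + e⁻ → Ag, so n(Ag) = n(e⁻)/1 = 0.03133 mol.
m = n·M = 0.03133 × 107.87 = 3.38 g.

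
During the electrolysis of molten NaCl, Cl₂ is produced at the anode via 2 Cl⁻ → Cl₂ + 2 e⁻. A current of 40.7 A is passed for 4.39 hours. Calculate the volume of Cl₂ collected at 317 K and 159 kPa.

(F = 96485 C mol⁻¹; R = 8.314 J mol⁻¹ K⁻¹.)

55.3 L

Q = I·t = 40.70 A × 15804 s = 643200 C.
n(e⁻) = Q/F = 643200 / 96485 = 6.667 mol.
2 electrons are transferred per Cl₂ molecule, so n(Cl₂) = 6.667 / 2 = 3.333 mol.
V = nRT/P = (3.333 × 8.314 × 317) / (159 × 10³ Pa) = 0.0553 m³ = 55.3 L.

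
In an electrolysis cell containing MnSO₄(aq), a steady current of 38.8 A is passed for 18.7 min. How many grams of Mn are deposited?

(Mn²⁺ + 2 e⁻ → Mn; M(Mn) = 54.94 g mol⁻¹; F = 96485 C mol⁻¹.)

Q = I·t = 38.80 A × 1122.0 s = 43530 C.
n(e⁻) = Q/F = 43530 / 96485 = 0.4512 mol.
Mn²⁺ + 2 e⁻ → Mn, so n(Mn) = n(e⁻)/2 = 0.2256 mol.
m = n·M = 0.2256 × 54.94 = 12.4 g.

12.4 g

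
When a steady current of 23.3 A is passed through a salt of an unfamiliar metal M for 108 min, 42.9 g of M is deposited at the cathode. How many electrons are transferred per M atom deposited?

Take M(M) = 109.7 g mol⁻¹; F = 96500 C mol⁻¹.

Q = I·t = 23.30 A × 6480.0 s = 151000 C, so n(e⁻) = 151000/96500 = 1.565 mol.
n(M) deposited = 42.9 / 109.7 = 0.3911 mol.
Electrons per atom = n(e⁻)/n(M) = 1.565 / 0.3911 = 4.00 ≈ 4, so the ion is M⁴⁺.

4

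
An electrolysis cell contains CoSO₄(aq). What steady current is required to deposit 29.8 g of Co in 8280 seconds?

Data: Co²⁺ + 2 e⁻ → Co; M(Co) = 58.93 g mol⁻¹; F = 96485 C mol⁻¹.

11.8 A

n(Co) = 29.8 / 58.93 = 0.5057 mol.
n(e⁻) = 2 × 0.5057 = 1.011 mol.
Q = n(e⁻)·F = 1.011 × 96485 = 97580 C.
I = Q/t = 97580 / 8280.0 s = 11.8 A.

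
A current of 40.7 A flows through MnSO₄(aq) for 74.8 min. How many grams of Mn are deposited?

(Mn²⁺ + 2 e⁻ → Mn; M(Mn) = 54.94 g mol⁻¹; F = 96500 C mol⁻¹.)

Q = I·t = 40.70 A × 4488.0 s = 182700 C.
n(e⁻) = Q/F = 182700 / 96500 = 1.893 mol.
Mn²⁺ + 2 e⁻ → Mn, so n(Mn) = n(e⁻)/2 = 0.9464 mol.
m = n·M = 0.9464 × 54.94 = 52.0 g.

52.0 g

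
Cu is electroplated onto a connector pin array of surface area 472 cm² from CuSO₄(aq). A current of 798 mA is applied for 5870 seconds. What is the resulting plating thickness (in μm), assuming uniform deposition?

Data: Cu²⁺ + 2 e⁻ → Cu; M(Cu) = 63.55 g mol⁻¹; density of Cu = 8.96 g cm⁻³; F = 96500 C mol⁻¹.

3.65 μm

Q = I·t = 0.7980 × 5870.0 = 4684 C; n(e⁻) = 0.04854 mol.
n(Cu) = n(e⁻)/2 = 0.02427 mol, so m = 0.02427 × 63.55 = 1.542 g.
Volume = m/ρ = 1.542 / 8.96 = 0.1721 cm³.
Thickness = V/A = 0.1721 / 472 = 3.65 × 10⁻⁴ cm = 3.65 μm.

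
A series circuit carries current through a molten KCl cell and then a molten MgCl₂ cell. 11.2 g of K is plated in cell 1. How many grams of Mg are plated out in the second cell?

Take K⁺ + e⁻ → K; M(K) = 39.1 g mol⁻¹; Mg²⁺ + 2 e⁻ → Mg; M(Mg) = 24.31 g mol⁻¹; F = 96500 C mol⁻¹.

3.48 g

n(K) = 11.2 / 39.1 = 0.2864 mol.
Since K⁺ + e⁻ → K, n(e⁻) passed = 1 × 0.2864 = 0.2864 mol.
Cells in series carry the same charge, so the same 0.2864 mol of electrons passes through cell 2.
Mg²⁺ + 2 e⁻ → Mg, so n(Mg) = 0.2864 / 2 = 0.1432 mol.
m(Mg) = 0.1432 × 24.31 = 3.48 g.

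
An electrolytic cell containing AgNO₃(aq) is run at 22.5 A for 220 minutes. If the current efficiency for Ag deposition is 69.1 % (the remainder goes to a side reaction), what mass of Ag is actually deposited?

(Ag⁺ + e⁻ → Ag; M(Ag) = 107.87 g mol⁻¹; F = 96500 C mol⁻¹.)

Q = I·t = 22.50 × 13200 = 297000 C.
n(e⁻) = 297000/96500 = 3.078 mol; theoretically n(Ag) = 3.078/1 = 3.078 mol, m_theo = 332.0 g.
At 69.1 % efficiency, m_actual = 0.691 × 332.0 = 229 g.

229 g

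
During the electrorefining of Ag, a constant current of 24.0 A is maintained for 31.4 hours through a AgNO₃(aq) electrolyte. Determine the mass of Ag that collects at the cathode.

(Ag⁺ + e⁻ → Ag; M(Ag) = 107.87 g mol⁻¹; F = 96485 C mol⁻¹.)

3030 g

Q = I·t = 24.00 A × 113040 s = 2713000 C.
n(e⁻) = Q/F = 2713000 / 96485 = 28.12 mol.
Ag⁺ + e⁻ → Ag, so n(Ag) = n(e⁻)/1 = 28.12 mol.
m = n·M = 28.12 × 107.87 = 3030 g.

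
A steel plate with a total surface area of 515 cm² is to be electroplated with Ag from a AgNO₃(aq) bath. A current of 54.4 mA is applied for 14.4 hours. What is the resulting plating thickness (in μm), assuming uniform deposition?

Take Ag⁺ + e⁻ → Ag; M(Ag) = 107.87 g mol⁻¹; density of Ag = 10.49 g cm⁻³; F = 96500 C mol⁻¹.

5.84 μm

Q = I·t = 0.05440 × 51840 = 2820 C; n(e⁻) = 0.02922 mol.
n(Ag) = n(e⁻)/1 = 0.02922 mol, so m = 0.02922 × 107.87 = 3.152 g.
Volume = m/ρ = 3.152 / 10.49 = 0.3005 cm³.
Thickness = V/A = 0.3005 / 515 = 5.84 × 10⁻⁴ cm = 5.84 μm.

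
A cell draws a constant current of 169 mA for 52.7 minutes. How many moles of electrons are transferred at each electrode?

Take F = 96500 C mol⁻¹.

Q = I·t = 0.1690 A × 3162.0 s = 534.4 C.
n(e⁻) = Q/F = 534.4 / 96500 = 0.00554 mol.

0.00554 mol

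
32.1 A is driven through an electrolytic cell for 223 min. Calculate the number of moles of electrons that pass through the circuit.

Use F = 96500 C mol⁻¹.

Q = I·t = 32.10 A × 13380 s = 429500 C.
n(e⁻) = Q/F = 429500 / 96500 = 4.45 mol.

4.45 mol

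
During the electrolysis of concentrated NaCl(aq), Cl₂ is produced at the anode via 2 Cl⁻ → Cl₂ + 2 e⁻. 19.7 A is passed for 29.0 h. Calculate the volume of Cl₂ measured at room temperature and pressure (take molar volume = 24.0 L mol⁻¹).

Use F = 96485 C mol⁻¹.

Q = I·t = 19.70 A × 104400 s = 2057000 C.
n(e⁻) = Q/F = 2057000 / 96485 = 21.32 mol.
2 electrons are transferred per Cl₂ molecule, so n(Cl₂) = 21.32 / 2 = 10.66 mol.
V = n × V_m = 10.66 × 24.0 = 256 L.

256 L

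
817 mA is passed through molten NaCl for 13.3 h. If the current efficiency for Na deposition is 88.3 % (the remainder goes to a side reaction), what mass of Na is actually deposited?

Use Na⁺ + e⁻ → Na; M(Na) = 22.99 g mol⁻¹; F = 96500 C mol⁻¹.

Q = I·t = 0.8170 × 47880 = 39120 C.
n(e⁻) = 39120/96500 = 0.4054 mol; theoretically n(Na) = 0.4054/1 = 0.4054 mol, m_theo = 9.319 g.
At 88.3 % efficiency, m_actual = 0.883 × 9.319 = 8.23 g.

8.23 g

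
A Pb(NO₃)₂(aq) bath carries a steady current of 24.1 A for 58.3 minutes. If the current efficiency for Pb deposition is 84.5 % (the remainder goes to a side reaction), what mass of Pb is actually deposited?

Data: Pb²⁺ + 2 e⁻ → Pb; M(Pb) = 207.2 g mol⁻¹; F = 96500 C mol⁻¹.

Q = I·t = 24.10 × 3498.0 = 84300 C.
n(e⁻) = 84300/96500 = 0.8736 mol; theoretically n(Pb) = 0.8736/2 = 0.4368 mol, m_theo = 90.50 g.
At 84.5 % efficiency, m_actual = 0.845 × 90.50 = 76.5 g.

76.5 g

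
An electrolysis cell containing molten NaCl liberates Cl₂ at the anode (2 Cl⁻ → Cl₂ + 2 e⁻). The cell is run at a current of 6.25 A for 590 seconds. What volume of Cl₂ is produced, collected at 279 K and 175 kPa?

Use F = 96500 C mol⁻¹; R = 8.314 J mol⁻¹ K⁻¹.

0.253 L

Q = I·t = 6.250 A × 590.00 s = 3688 C.
n(e⁻) = Q/F = 3688 / 96500 = 0.03821 mol.
2 electrons are transferred per Cl₂ molecule, so n(Cl₂) = 0.03821 / 2 = 0.01911 mol.
V = nRT/P = (0.01911 × 8.314 × 279) / (175 × 10³ Pa) = 2.53 × 10⁻⁴ m³ = 0.253 L.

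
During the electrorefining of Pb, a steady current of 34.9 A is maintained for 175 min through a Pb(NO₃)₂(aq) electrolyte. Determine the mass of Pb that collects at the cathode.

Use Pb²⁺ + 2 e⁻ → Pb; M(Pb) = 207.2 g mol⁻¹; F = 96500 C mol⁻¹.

Q = I·t = 34.90 A × 10500 s = 366400 C.
n(e⁻) = Q/F = 366400 / 96500 = 3.797 mol.
Pb²⁺ + 2 e⁻ → Pb, so n(Pb) = n(e⁻)/2 = 1.899 mol.
m = n·M = 1.899 × 207.2 = 393 g.

393 g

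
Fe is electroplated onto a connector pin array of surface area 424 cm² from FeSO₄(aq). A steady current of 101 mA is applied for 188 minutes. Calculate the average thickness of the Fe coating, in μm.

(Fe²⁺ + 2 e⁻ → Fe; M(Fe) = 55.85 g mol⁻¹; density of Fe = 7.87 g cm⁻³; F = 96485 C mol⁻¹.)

Q = I·t = 0.1010 × 11280 = 1139 C; n(e⁻) = 0.01181 mol.
n(Fe) = n(e⁻)/2 = 0.005904 mol, so m = 0.005904 × 55.85 = 0.3297 g.
Volume = m/ρ = 0.3297 / 7.87 = 0.04190 cm³.
Thickness = V/A = 0.04190 / 424 = 9.88 × 10⁻⁵ cm = 0.988 μm.

0.988 μm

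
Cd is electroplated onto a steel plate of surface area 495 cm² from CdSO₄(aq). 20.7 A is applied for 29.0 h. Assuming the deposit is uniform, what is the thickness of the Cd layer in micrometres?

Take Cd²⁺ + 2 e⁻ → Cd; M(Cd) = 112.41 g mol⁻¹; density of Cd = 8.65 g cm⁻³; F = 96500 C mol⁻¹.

Q = I·t = 20.70 × 104400 = 2161000 C; n(e⁻) = 22.39 mol.
n(Cd) = n(e⁻)/2 = 11.20 mol, so m = 11.20 × 112.41 = 1259 g.
Volume = m/ρ = 1259 / 8.65 = 145.5 cm³.
Thickness = V/A = 145.5 / 495 = 0.294 cm = 2940 μm.

2940 μm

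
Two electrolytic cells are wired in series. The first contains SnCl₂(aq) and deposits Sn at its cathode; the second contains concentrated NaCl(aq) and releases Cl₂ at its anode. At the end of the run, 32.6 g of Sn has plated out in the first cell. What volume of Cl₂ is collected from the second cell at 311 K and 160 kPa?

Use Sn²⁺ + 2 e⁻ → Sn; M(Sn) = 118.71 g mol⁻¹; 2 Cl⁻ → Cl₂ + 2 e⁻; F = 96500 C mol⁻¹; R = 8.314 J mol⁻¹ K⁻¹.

4.44 L

n(Sn) = 32.6 / 118.71 = 0.2746 mol, so n(e⁻) = 2 × 0.2746 = 0.5492 mol.
The cells are in series, so the same 0.5492 mol of electrons passes through the second cell.
2 Cl⁻ → Cl₂ + 2 e⁻ — 2 mol e⁻ per mol Cl₂, so n(Cl₂) = 0.5492/2 = 0.2746 mol.
V = nRT/P = (0.2746 × 8.314 × 311) / (160 × 10³) = 0.00444 m³ = 4.44 L.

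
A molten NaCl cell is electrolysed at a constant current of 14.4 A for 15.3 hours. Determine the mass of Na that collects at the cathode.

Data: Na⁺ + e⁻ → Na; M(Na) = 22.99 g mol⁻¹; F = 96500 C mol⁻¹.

Q = I·t = 14.40 A × 55080 s = 793200 C.
n(e⁻) = Q/F = 793200 / 96500 = 8.219 mol.
Na⁺ + e⁻ → Na, so n(Na) = n(e⁻)/1 = 8.219 mol.
m = n·M = 8.219 × 22.99 = 189 g.

189 g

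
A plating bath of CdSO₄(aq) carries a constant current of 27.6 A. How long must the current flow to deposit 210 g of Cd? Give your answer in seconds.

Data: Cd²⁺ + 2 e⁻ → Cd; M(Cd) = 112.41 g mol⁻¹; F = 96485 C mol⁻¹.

n(Cd) = m/M = 210 / 112.41 = 1.868 mol.
Each Cd atom requires 2 electrons, so n(e⁻) = 2 × 1.868 = 3.736 mol.
Q = n(e⁻)·F = 3.736 × 96485 = 360500 C.
t = Q/I = 360500 / 27.60 A = 13060 s.

13100 s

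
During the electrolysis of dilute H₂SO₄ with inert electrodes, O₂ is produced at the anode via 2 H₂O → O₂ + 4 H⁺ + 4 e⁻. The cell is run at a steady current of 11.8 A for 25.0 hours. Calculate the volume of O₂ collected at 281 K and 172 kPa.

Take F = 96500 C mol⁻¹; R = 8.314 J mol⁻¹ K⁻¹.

37.4 L

Q = I·t = 11.80 A × 90000 s = 1062000 C.
n(e⁻) = Q/F = 1062000 / 96500 = 11.01 mol.
4 electrons are transferred per O₂ molecule, so n(O₂) = 11.01 / 4 = 2.751 mol.
V = nRT/P = (2.751 × 8.314 × 281) / (172 × 10³ Pa) = 0.0374 m³ = 37.4 L.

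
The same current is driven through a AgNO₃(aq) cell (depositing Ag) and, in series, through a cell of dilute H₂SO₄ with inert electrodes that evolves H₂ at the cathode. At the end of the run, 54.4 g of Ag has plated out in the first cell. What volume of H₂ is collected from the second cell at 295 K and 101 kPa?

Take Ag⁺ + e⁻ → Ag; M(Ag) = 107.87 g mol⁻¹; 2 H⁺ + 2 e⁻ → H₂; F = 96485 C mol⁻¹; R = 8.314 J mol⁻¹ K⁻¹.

6.12 L

n(Ag) = 54.4 / 107.87 = 0.5043 mol, so n(e⁻) = 1 × 0.5043 = 0.5043 mol.
The cells are in series, so the same 0.5043 mol of electrons passes through the second cell.
2 H⁺ + 2 e⁻ → H₂ — 2 mol e⁻ per mol H₂, so n(H₂) = 0.5043/2 = 0.2522 mol.
V = nRT/P = (0.2522 × 8.314 × 295) / (101 × 10³) = 0.00612 m³ = 6.12 L.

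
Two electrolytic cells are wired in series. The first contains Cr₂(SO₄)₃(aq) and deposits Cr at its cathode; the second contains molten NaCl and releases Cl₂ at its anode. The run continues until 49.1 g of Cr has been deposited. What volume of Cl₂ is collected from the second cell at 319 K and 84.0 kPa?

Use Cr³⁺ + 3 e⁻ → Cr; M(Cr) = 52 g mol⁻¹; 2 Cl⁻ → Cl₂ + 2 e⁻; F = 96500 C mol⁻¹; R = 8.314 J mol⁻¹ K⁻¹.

n(Cr) = 49.1 / 52 = 0.9442 mol, so n(e⁻) = 3 × 0.9442 = 2.833 mol.
The cells are in series, so the same 2.833 mol of electrons passes through the second cell.
2 Cl⁻ → Cl₂ + 2 e⁻ — 2 mol e⁻ per mol Cl₂, so n(Cl₂) = 2.833/2 = 1.416 mol.
V = nRT/P = (1.416 × 8.314 × 319) / (84.0 × 10³) = 0.0447 m³ = 44.7 L.

44.7 L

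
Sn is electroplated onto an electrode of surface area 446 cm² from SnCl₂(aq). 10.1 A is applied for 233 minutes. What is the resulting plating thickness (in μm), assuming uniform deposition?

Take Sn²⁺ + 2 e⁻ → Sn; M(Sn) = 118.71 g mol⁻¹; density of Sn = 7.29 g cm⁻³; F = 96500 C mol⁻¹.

267 μm

Q = I·t = 10.10 × 13980 = 141200 C; n(e⁻) = 1.463 mol.
n(Sn) = n(e⁻)/2 = 0.7316 mol, so m = 0.7316 × 118.71 = 86.85 g.
Volume = m/ρ = 86.85 / 7.29 = 11.91 cm³.
Thickness = V/A = 11.91 / 446 = 0.0267 cm = 267 μm.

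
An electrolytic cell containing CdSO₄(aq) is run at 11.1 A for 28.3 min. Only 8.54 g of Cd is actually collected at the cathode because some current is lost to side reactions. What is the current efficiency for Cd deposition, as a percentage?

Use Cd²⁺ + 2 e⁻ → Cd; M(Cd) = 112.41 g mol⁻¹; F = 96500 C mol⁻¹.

77.8 %

Q = I·t = 11.10 × 1698.0 = 18850 C; n(e⁻) = 18850/96500 = 0.1953 mol.
Theoretical n(Cd) = n(e⁻)/2 = 0.09766 mol, i.e. m_theo = 0.09766 × 112.41 = 10.98 g.
Efficiency = m_actual / m_theo = 8.54 / 10.98 = 77.8 %.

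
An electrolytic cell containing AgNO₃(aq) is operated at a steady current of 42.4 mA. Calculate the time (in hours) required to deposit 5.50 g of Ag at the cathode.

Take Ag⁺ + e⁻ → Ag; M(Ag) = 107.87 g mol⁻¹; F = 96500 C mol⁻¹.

n(Ag) = m/M = 5.50 / 107.87 = 0.05099 mol.
Each Ag atom requires 1 electron, so n(e⁻) = 1 × 0.05099 = 0.05099 mol.
Q = n(e⁻)·F = 0.05099 × 96500 = 4920 C.
t = Q/I = 4920 / 0.04240 A = 116000 s = 32.2 h.

32.2 h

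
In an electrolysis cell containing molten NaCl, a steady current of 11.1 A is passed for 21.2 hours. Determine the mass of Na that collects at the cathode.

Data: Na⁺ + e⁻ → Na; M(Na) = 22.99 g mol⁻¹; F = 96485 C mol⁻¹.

202 g

Q = I·t = 11.10 A × 76320 s = 847200 C.
n(e⁻) = Q/F = 847200 / 96485 = 8.780 mol.
Na⁺ + e⁻ → Na, so n(Na) = n(e⁻)/1 = 8.780 mol.
m = n·M = 8.780 × 22.99 = 202 g.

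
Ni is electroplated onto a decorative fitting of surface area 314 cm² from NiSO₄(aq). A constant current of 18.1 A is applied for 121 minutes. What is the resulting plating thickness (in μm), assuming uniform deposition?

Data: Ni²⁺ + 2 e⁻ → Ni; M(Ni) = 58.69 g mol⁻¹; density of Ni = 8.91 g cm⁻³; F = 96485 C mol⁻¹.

Q = I·t = 18.10 × 7260.0 = 131400 C; n(e⁻) = 1.362 mol.
n(Ni) = n(e⁻)/2 = 0.6810 mol, so m = 0.6810 × 58.69 = 39.97 g.
Volume = m/ρ = 39.97 / 8.91 = 4.486 cm³.
Thickness = V/A = 4.486 / 314 = 0.0143 cm = 143 μm.

143 μm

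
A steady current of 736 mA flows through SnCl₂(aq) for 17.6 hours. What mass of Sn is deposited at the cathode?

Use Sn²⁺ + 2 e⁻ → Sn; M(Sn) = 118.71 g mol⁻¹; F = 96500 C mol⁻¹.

Q = I·t = 0.7360 A × 63360 s = 46630 C.
n(e⁻) = Q/F = 46630 / 96500 = 0.4832 mol.
Sn²⁺ + 2 e⁻ → Sn, so n(Sn) = n(e⁻)/2 = 0.2416 mol.
m = n·M = 0.2416 × 118.71 = 28.7 g.

28.7 g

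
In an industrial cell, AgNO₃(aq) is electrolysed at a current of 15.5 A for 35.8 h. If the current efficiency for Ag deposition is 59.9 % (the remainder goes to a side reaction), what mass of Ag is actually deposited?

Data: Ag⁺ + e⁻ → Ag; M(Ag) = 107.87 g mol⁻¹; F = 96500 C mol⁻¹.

1340 g

Q = I·t = 15.50 × 128880 = 1998000 C.
n(e⁻) = 1998000/96500 = 20.70 mol; theoretically n(Ag) = 20.70/1 = 20.70 mol, m_theo = 2233 g.
At 59.9 % efficiency, m_actual = 0.599 × 2233 = 1340 g.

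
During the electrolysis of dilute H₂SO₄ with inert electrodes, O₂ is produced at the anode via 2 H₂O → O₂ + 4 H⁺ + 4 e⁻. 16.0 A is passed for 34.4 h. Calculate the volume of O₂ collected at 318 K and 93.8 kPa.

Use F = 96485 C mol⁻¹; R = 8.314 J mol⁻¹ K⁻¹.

Q = I·t = 16.00 A × 123840 s = 1981000 C.
n(e⁻) = Q/F = 1981000 / 96485 = 20.54 mol.
4 electrons are transferred per O₂ molecule, so n(O₂) = 20.54 / 4 = 5.134 mol.
V = nRT/P = (5.134 × 8.314 × 318) / (93.8 × 10³ Pa) = 0.145 m³ = 145 L.

145 L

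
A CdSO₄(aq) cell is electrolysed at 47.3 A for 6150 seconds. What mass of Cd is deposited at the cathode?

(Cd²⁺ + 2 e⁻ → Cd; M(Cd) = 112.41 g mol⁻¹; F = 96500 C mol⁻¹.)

Q = I·t = 47.30 A × 6150.0 s = 290900 C.
n(e⁻) = Q/F = 290900 / 96500 = 3.014 mol.
Cd²⁺ + 2 e⁻ → Cd, so n(Cd) = n(e⁻)/2 = 1.507 mol.
m = n·M = 1.507 × 112.41 = 169 g.

169 g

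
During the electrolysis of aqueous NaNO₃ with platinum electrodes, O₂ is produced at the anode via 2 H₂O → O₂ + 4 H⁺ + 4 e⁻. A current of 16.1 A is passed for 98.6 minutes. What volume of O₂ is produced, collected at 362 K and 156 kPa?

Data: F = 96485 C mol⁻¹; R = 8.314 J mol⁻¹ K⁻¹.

Q = I·t = 16.10 A × 5916.0 s = 95250 C.
n(e⁻) = Q/F = 95250 / 96485 = 0.9872 mol.
4 electrons are transferred per O₂ molecule, so n(O₂) = 0.9872 / 4 = 0.2468 mol.
V = nRT/P = (0.2468 × 8.314 × 362) / (156 × 10³ Pa) = 0.00476 m³ = 4.76 L.

4.76 L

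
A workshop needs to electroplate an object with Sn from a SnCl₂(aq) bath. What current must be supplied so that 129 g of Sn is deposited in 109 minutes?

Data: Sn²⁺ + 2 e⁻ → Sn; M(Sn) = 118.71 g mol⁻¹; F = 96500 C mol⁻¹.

n(Sn) = 129 / 118.71 = 1.087 mol.
n(e⁻) = 2 × 1.087 = 2.173 mol.
Q = n(e⁻)·F = 2.173 × 96500 = 209700 C.
I = Q/t = 209700 / 6540.0 s = 32.1 A.

32.1 A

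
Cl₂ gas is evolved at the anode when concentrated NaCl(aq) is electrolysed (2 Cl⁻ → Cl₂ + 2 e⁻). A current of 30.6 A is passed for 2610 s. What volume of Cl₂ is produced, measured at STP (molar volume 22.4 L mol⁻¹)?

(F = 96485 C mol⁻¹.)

9.27 L

Q = I·t = 30.60 A × 2610.0 s = 79870 C.
n(e⁻) = Q/F = 79870 / 96485 = 0.8278 mol.
2 electrons are transferred per Cl₂ molecule, so n(Cl₂) = 0.8278 / 2 = 0.4139 mol.
V = n × V_m = 0.4139 × 22.4 = 9.27 L.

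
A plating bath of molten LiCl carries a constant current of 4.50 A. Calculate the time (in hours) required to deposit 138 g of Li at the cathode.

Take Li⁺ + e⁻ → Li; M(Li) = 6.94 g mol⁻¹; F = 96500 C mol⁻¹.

n(Li) = m/M = 138 / 6.94 = 19.88 mol.
Each Li atom requires 1 electron, so n(e⁻) = 1 × 19.88 = 19.88 mol.
Q = n(e⁻)·F = 19.88 × 96500 = 1919000 C.
t = Q/I = 1919000 / 4.500 A = 426400 s = 118 h.

118 h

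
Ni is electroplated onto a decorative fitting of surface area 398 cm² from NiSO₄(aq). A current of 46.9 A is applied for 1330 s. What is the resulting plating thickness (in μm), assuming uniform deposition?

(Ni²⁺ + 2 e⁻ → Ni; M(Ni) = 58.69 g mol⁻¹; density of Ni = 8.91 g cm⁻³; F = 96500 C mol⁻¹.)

Q = I·t = 46.90 × 1330.0 = 62380 C; n(e⁻) = 0.6464 mol.
n(Ni) = n(e⁻)/2 = 0.3232 mol, so m = 0.3232 × 58.69 = 18.97 g.
Volume = m/ρ = 18.97 / 8.91 = 2.129 cm³.
Thickness = V/A = 2.129 / 398 = 0.00535 cm = 53.5 μm.

53.5 μm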